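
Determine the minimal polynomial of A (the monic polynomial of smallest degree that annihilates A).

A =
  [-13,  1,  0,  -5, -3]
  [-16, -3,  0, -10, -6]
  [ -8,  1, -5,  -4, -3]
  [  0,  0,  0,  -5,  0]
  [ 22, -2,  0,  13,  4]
x^3 + 12*x^2 + 45*x + 50

The characteristic polynomial is χ_A(x) = (x + 2)*(x + 5)^4, so the eigenvalues are known. The minimal polynomial is
  m_A(x) = Π_λ (x − λ)^{k_λ}
where k_λ is the size of the *largest* Jordan block for λ (equivalently, the smallest k with (A − λI)^k v = 0 for every generalised eigenvector v of λ).

  λ = -5: largest Jordan block has size 2, contributing (x + 5)^2
  λ = -2: largest Jordan block has size 1, contributing (x + 2)

So m_A(x) = (x + 2)*(x + 5)^2 = x^3 + 12*x^2 + 45*x + 50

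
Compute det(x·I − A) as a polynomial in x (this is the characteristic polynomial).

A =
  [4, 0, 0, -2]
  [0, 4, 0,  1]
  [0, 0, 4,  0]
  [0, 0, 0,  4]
x^4 - 16*x^3 + 96*x^2 - 256*x + 256

Expanding det(x·I − A) (e.g. by cofactor expansion or by noting that A is similar to its Jordan form J, which has the same characteristic polynomial as A) gives
  χ_A(x) = x^4 - 16*x^3 + 96*x^2 - 256*x + 256
which factors as (x - 4)^4. The eigenvalues (with algebraic multiplicities) are λ = 4 with multiplicity 4.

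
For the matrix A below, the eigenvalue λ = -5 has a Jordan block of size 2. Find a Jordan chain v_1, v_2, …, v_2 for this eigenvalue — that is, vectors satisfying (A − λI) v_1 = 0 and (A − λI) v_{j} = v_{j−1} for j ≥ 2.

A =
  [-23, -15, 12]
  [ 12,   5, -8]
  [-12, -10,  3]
A Jordan chain for λ = -5 of length 2:
v_1 = (-18, 12, -12)ᵀ
v_2 = (1, 0, 0)ᵀ

Let N = A − (-5)·I. We want v_2 with N^2 v_2 = 0 but N^1 v_2 ≠ 0; then v_{j-1} := N · v_j for j = 2, …, 2.

Pick v_2 = (1, 0, 0)ᵀ.
Then v_1 = N · v_2 = (-18, 12, -12)ᵀ.

Sanity check: (A − (-5)·I) v_1 = (0, 0, 0)ᵀ = 0. ✓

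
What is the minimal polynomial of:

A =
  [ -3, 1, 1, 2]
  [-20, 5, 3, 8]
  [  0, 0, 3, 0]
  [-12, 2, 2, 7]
x^3 - 9*x^2 + 27*x - 27

The characteristic polynomial is χ_A(x) = (x - 3)^4, so the eigenvalues are known. The minimal polynomial is
  m_A(x) = Π_λ (x − λ)^{k_λ}
where k_λ is the size of the *largest* Jordan block for λ (equivalently, the smallest k with (A − λI)^k v = 0 for every generalised eigenvector v of λ).

  λ = 3: largest Jordan block has size 3, contributing (x − 3)^3

So m_A(x) = (x - 3)^3 = x^3 - 9*x^2 + 27*x - 27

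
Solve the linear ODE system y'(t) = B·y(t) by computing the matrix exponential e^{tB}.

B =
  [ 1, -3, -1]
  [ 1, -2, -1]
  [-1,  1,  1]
e^{tB} =
  [-t^2/2 + t + 1, t^2 - 3*t, t^2/2 - t]
  [t, 1 - 2*t, -t]
  [-t^2/2 - t, t^2 + t, t^2/2 + t + 1]

Strategy: write B = P · J · P⁻¹ where J is a Jordan canonical form, so e^{tB} = P · e^{tJ} · P⁻¹, and e^{tJ} can be computed block-by-block.

B has Jordan form
J =
  [0, 1, 0]
  [0, 0, 1]
  [0, 0, 0]
(up to reordering of blocks).

Per-block formulas:
  For a 3×3 Jordan block J_3(0): exp(t · J_3(0)) = e^(0t)·(I + t·N + (t^2/2)·N^2), where N is the 3×3 nilpotent shift.

After assembling e^{tJ} and conjugating by P, we get:

e^{tB} =
  [-t^2/2 + t + 1, t^2 - 3*t, t^2/2 - t]
  [t, 1 - 2*t, -t]
  [-t^2/2 - t, t^2 + t, t^2/2 + t + 1]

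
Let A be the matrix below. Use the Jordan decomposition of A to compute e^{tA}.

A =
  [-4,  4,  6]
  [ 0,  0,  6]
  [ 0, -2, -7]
e^{tA} =
  [exp(-4*t), 4*exp(-3*t) - 4*exp(-4*t), 6*exp(-3*t) - 6*exp(-4*t)]
  [0, 4*exp(-3*t) - 3*exp(-4*t), 6*exp(-3*t) - 6*exp(-4*t)]
  [0, -2*exp(-3*t) + 2*exp(-4*t), -3*exp(-3*t) + 4*exp(-4*t)]

Strategy: write A = P · J · P⁻¹ where J is a Jordan canonical form, so e^{tA} = P · e^{tJ} · P⁻¹, and e^{tJ} can be computed block-by-block.

A has Jordan form
J =
  [-4,  0,  0]
  [ 0, -4,  0]
  [ 0,  0, -3]
(up to reordering of blocks).

Per-block formulas:
  For a 1×1 block at λ = -4: exp(t · [-4]) = [e^(-4t)].
  For a 1×1 block at λ = -3: exp(t · [-3]) = [e^(-3t)].

After assembling e^{tJ} and conjugating by P, we get:

e^{tA} =
  [exp(-4*t), 4*exp(-3*t) - 4*exp(-4*t), 6*exp(-3*t) - 6*exp(-4*t)]
  [0, 4*exp(-3*t) - 3*exp(-4*t), 6*exp(-3*t) - 6*exp(-4*t)]
  [0, -2*exp(-3*t) + 2*exp(-4*t), -3*exp(-3*t) + 4*exp(-4*t)]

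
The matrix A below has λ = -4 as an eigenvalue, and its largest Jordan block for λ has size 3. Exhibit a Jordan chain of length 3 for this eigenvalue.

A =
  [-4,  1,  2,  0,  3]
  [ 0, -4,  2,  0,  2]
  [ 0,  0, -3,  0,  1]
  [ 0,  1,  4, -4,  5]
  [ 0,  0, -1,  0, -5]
A Jordan chain for λ = -4 of length 3:
v_1 = (1, 0, 0, 1, 0)ᵀ
v_2 = (2, 2, 1, 4, -1)ᵀ
v_3 = (0, 0, 1, 0, 0)ᵀ

Let N = A − (-4)·I. We want v_3 with N^3 v_3 = 0 but N^2 v_3 ≠ 0; then v_{j-1} := N · v_j for j = 3, …, 2.

Pick v_3 = (0, 0, 1, 0, 0)ᵀ.
Then v_2 = N · v_3 = (2, 2, 1, 4, -1)ᵀ.
Then v_1 = N · v_2 = (1, 0, 0, 1, 0)ᵀ.

Sanity check: (A − (-4)·I) v_1 = (0, 0, 0, 0, 0)ᵀ = 0. ✓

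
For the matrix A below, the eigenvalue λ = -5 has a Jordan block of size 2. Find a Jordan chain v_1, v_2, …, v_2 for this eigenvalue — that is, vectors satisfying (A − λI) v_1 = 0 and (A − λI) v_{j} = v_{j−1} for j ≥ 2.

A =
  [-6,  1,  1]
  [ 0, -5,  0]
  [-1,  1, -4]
A Jordan chain for λ = -5 of length 2:
v_1 = (-1, 0, -1)ᵀ
v_2 = (1, 0, 0)ᵀ

Let N = A − (-5)·I. We want v_2 with N^2 v_2 = 0 but N^1 v_2 ≠ 0; then v_{j-1} := N · v_j for j = 2, …, 2.

Pick v_2 = (1, 0, 0)ᵀ.
Then v_1 = N · v_2 = (-1, 0, -1)ᵀ.

Sanity check: (A − (-5)·I) v_1 = (0, 0, 0)ᵀ = 0. ✓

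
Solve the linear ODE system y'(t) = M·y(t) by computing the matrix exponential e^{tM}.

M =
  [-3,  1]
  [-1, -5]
e^{tM} =
  [t*exp(-4*t) + exp(-4*t), t*exp(-4*t)]
  [-t*exp(-4*t), -t*exp(-4*t) + exp(-4*t)]

Strategy: write M = P · J · P⁻¹ where J is a Jordan canonical form, so e^{tM} = P · e^{tJ} · P⁻¹, and e^{tJ} can be computed block-by-block.

M has Jordan form
J =
  [-4,  1]
  [ 0, -4]
(up to reordering of blocks).

Per-block formulas:
  For a 2×2 Jordan block J_2(-4): exp(t · J_2(-4)) = e^(-4t)·(I + t·N), where N is the 2×2 nilpotent shift.

After assembling e^{tJ} and conjugating by P, we get:

e^{tM} =
  [t*exp(-4*t) + exp(-4*t), t*exp(-4*t)]
  [-t*exp(-4*t), -t*exp(-4*t) + exp(-4*t)]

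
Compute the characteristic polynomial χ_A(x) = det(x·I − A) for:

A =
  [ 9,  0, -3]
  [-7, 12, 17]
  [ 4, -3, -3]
x^3 - 18*x^2 + 108*x - 216

Expanding det(x·I − A) (e.g. by cofactor expansion or by noting that A is similar to its Jordan form J, which has the same characteristic polynomial as A) gives
  χ_A(x) = x^3 - 18*x^2 + 108*x - 216
which factors as (x - 6)^3. The eigenvalues (with algebraic multiplicities) are λ = 6 with multiplicity 3.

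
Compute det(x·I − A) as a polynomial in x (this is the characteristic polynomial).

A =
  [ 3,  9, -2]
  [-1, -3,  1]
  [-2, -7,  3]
x^3 - 3*x^2 + 3*x - 1

Expanding det(x·I − A) (e.g. by cofactor expansion or by noting that A is similar to its Jordan form J, which has the same characteristic polynomial as A) gives
  χ_A(x) = x^3 - 3*x^2 + 3*x - 1
which factors as (x - 1)^3. The eigenvalues (with algebraic multiplicities) are λ = 1 with multiplicity 3.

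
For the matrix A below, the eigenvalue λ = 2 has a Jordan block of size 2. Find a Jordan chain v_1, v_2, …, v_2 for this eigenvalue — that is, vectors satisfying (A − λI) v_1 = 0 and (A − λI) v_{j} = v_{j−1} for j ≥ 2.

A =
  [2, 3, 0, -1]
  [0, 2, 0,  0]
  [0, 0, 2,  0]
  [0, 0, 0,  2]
A Jordan chain for λ = 2 of length 2:
v_1 = (3, 0, 0, 0)ᵀ
v_2 = (0, 1, 0, 0)ᵀ

Let N = A − (2)·I. We want v_2 with N^2 v_2 = 0 but N^1 v_2 ≠ 0; then v_{j-1} := N · v_j for j = 2, …, 2.

Pick v_2 = (0, 1, 0, 0)ᵀ.
Then v_1 = N · v_2 = (3, 0, 0, 0)ᵀ.

Sanity check: (A − (2)·I) v_1 = (0, 0, 0, 0)ᵀ = 0. ✓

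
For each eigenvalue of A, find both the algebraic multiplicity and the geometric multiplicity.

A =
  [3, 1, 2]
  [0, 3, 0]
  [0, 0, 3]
λ = 3: alg = 3, geom = 2

Step 1 — factor the characteristic polynomial to read off the algebraic multiplicities:
  χ_A(x) = (x - 3)^3

Step 2 — compute geometric multiplicities via the rank-nullity identity g(λ) = n − rank(A − λI):
  rank(A − (3)·I) = 1, so dim ker(A − (3)·I) = n − 1 = 2

Summary:
  λ = 3: algebraic multiplicity = 3, geometric multiplicity = 2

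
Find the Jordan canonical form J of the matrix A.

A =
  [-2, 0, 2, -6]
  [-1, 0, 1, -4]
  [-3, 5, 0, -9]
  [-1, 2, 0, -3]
J_1(-2) ⊕ J_3(-1)

The characteristic polynomial is
  det(x·I − A) = x^4 + 5*x^3 + 9*x^2 + 7*x + 2 = (x + 1)^3*(x + 2)

Eigenvalues and multiplicities (the geometric multiplicity of λ is n − rank(A − λI), which equals the number of Jordan blocks for λ):
  λ = -2: algebraic multiplicity = 1, geometric multiplicity = 1
  λ = -1: algebraic multiplicity = 3, geometric multiplicity = 1

Determining the block sizes for each eigenvalue:
  λ = -2: one block (gm = 1), so the single block has size am = 1 → block sizes [1]
  λ = -1: one block (gm = 1), so the single block has size am = 3 → block sizes [3]

Assembling the blocks gives a Jordan form
J =
  [-2,  0,  0,  0]
  [ 0, -1,  1,  0]
  [ 0,  0, -1,  1]
  [ 0,  0,  0, -1]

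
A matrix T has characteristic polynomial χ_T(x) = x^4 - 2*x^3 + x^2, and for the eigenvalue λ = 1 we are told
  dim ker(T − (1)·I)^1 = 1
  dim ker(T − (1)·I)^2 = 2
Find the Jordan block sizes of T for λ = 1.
Block sizes for λ = 1: [2]

From the dimensions of kernels of powers, the number of Jordan blocks of size at least j is d_j − d_{j−1} where d_j = dim ker(N^j) (with d_0 = 0). Computing the differences gives [1, 1].
The number of blocks of size exactly k is (#blocks of size ≥ k) − (#blocks of size ≥ k + 1), so the partition is: 1 block(s) of size 2.
In nonincreasing order the block sizes are [2].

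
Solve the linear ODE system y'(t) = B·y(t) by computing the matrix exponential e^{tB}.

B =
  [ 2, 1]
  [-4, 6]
e^{tB} =
  [-2*t*exp(4*t) + exp(4*t), t*exp(4*t)]
  [-4*t*exp(4*t), 2*t*exp(4*t) + exp(4*t)]

Strategy: write B = P · J · P⁻¹ where J is a Jordan canonical form, so e^{tB} = P · e^{tJ} · P⁻¹, and e^{tJ} can be computed block-by-block.

B has Jordan form
J =
  [4, 1]
  [0, 4]
(up to reordering of blocks).

Per-block formulas:
  For a 2×2 Jordan block J_2(4): exp(t · J_2(4)) = e^(4t)·(I + t·N), where N is the 2×2 nilpotent shift.

After assembling e^{tJ} and conjugating by P, we get:

e^{tB} =
  [-2*t*exp(4*t) + exp(4*t), t*exp(4*t)]
  [-4*t*exp(4*t), 2*t*exp(4*t) + exp(4*t)]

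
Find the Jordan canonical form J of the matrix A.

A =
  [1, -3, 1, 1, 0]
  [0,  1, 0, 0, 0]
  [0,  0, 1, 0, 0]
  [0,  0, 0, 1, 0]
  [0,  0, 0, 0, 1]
J_2(1) ⊕ J_1(1) ⊕ J_1(1) ⊕ J_1(1)

The characteristic polynomial is
  det(x·I − A) = x^5 - 5*x^4 + 10*x^3 - 10*x^2 + 5*x - 1 = (x - 1)^5

Eigenvalues and multiplicities (the geometric multiplicity of λ is n − rank(A − λI), which equals the number of Jordan blocks for λ):
  λ = 1: algebraic multiplicity = 5, geometric multiplicity = 4

Determining the block sizes for each eigenvalue:
  λ = 1: 4 blocks summing to 5 forces exactly one block of size 2 and the rest size 1 → block sizes [2, 1, 1, 1]

Assembling the blocks gives a Jordan form
J =
  [1, 1, 0, 0, 0]
  [0, 1, 0, 0, 0]
  [0, 0, 1, 0, 0]
  [0, 0, 0, 1, 0]
  [0, 0, 0, 0, 1]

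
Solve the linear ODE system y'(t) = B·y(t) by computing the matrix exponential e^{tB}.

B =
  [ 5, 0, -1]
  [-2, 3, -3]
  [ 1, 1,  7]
e^{tB} =
  [-t^2*exp(5*t)/2 + exp(5*t), -t^2*exp(5*t)/2, -t^2*exp(5*t) - t*exp(5*t)]
  [t^2*exp(5*t)/2 - 2*t*exp(5*t), t^2*exp(5*t)/2 - 2*t*exp(5*t) + exp(5*t), t^2*exp(5*t) - 3*t*exp(5*t)]
  [t*exp(5*t), t*exp(5*t), 2*t*exp(5*t) + exp(5*t)]

Strategy: write B = P · J · P⁻¹ where J is a Jordan canonical form, so e^{tB} = P · e^{tJ} · P⁻¹, and e^{tJ} can be computed block-by-block.

B has Jordan form
J =
  [5, 1, 0]
  [0, 5, 1]
  [0, 0, 5]
(up to reordering of blocks).

Per-block formulas:
  For a 3×3 Jordan block J_3(5): exp(t · J_3(5)) = e^(5t)·(I + t·N + (t^2/2)·N^2), where N is the 3×3 nilpotent shift.

After assembling e^{tJ} and conjugating by P, we get:

e^{tB} =
  [-t^2*exp(5*t)/2 + exp(5*t), -t^2*exp(5*t)/2, -t^2*exp(5*t) - t*exp(5*t)]
  [t^2*exp(5*t)/2 - 2*t*exp(5*t), t^2*exp(5*t)/2 - 2*t*exp(5*t) + exp(5*t), t^2*exp(5*t) - 3*t*exp(5*t)]
  [t*exp(5*t), t*exp(5*t), 2*t*exp(5*t) + exp(5*t)]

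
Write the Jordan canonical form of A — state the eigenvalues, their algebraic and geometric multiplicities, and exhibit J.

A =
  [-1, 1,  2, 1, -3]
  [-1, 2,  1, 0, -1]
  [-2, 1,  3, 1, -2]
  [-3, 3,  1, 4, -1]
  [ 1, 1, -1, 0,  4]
J_3(2) ⊕ J_2(3)

The characteristic polynomial is
  det(x·I − A) = x^5 - 12*x^4 + 57*x^3 - 134*x^2 + 156*x - 72 = (x - 3)^2*(x - 2)^3

Eigenvalues and multiplicities (the geometric multiplicity of λ is n − rank(A − λI), which equals the number of Jordan blocks for λ):
  λ = 2: algebraic multiplicity = 3, geometric multiplicity = 1
  λ = 3: algebraic multiplicity = 2, geometric multiplicity = 1

Determining the block sizes for each eigenvalue:
  λ = 2: one block (gm = 1), so the single block has size am = 3 → block sizes [3]
  λ = 3: one block (gm = 1), so the single block has size am = 2 → block sizes [2]

Assembling the blocks gives a Jordan form
J =
  [2, 1, 0, 0, 0]
  [0, 2, 1, 0, 0]
  [0, 0, 2, 0, 0]
  [0, 0, 0, 3, 1]
  [0, 0, 0, 0, 3]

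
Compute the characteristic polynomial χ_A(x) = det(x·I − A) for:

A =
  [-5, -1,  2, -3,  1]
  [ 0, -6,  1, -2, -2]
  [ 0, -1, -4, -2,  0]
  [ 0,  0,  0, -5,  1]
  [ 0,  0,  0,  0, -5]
x^5 + 25*x^4 + 250*x^3 + 1250*x^2 + 3125*x + 3125

Expanding det(x·I − A) (e.g. by cofactor expansion or by noting that A is similar to its Jordan form J, which has the same characteristic polynomial as A) gives
  χ_A(x) = x^5 + 25*x^4 + 250*x^3 + 1250*x^2 + 3125*x + 3125
which factors as (x + 5)^5. The eigenvalues (with algebraic multiplicities) are λ = -5 with multiplicity 5.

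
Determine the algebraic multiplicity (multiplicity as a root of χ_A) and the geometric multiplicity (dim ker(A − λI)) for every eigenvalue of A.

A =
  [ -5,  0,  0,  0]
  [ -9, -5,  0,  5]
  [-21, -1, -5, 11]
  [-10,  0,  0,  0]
λ = -5: alg = 3, geom = 1; λ = 0: alg = 1, geom = 1

Step 1 — factor the characteristic polynomial to read off the algebraic multiplicities:
  χ_A(x) = x*(x + 5)^3

Step 2 — compute geometric multiplicities via the rank-nullity identity g(λ) = n − rank(A − λI):
  rank(A − (-5)·I) = 3, so dim ker(A − (-5)·I) = n − 3 = 1
  rank(A − (0)·I) = 3, so dim ker(A − (0)·I) = n − 3 = 1

Summary:
  λ = -5: algebraic multiplicity = 3, geometric multiplicity = 1
  λ = 0: algebraic multiplicity = 1, geometric multiplicity = 1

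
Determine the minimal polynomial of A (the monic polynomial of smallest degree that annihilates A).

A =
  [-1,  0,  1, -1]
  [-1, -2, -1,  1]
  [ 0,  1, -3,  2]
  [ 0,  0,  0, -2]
x^3 + 6*x^2 + 12*x + 8

The characteristic polynomial is χ_A(x) = (x + 2)^4, so the eigenvalues are known. The minimal polynomial is
  m_A(x) = Π_λ (x − λ)^{k_λ}
where k_λ is the size of the *largest* Jordan block for λ (equivalently, the smallest k with (A − λI)^k v = 0 for every generalised eigenvector v of λ).

  λ = -2: largest Jordan block has size 3, contributing (x + 2)^3

So m_A(x) = (x + 2)^3 = x^3 + 6*x^2 + 12*x + 8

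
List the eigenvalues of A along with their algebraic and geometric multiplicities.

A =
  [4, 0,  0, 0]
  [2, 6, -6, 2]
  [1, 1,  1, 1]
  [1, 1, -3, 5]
λ = 4: alg = 4, geom = 3

Step 1 — factor the characteristic polynomial to read off the algebraic multiplicities:
  χ_A(x) = (x - 4)^4

Step 2 — compute geometric multiplicities via the rank-nullity identity g(λ) = n − rank(A − λI):
  rank(A − (4)·I) = 1, so dim ker(A − (4)·I) = n − 1 = 3

Summary:
  λ = 4: algebraic multiplicity = 4, geometric multiplicity = 3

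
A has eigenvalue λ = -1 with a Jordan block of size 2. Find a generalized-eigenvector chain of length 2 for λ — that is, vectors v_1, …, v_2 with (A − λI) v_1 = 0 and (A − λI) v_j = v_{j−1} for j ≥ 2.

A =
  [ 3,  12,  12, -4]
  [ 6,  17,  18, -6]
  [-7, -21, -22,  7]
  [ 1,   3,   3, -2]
A Jordan chain for λ = -1 of length 2:
v_1 = (4, 6, -7, 1)ᵀ
v_2 = (1, 0, 0, 0)ᵀ

Let N = A − (-1)·I. We want v_2 with N^2 v_2 = 0 but N^1 v_2 ≠ 0; then v_{j-1} := N · v_j for j = 2, …, 2.

Pick v_2 = (1, 0, 0, 0)ᵀ.
Then v_1 = N · v_2 = (4, 6, -7, 1)ᵀ.

Sanity check: (A − (-1)·I) v_1 = (0, 0, 0, 0)ᵀ = 0. ✓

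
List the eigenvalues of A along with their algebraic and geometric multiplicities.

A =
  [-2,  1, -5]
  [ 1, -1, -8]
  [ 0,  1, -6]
λ = -3: alg = 3, geom = 1

Step 1 — factor the characteristic polynomial to read off the algebraic multiplicities:
  χ_A(x) = (x + 3)^3

Step 2 — compute geometric multiplicities via the rank-nullity identity g(λ) = n − rank(A − λI):
  rank(A − (-3)·I) = 2, so dim ker(A − (-3)·I) = n − 2 = 1

Summary:
  λ = -3: algebraic multiplicity = 3, geometric multiplicity = 1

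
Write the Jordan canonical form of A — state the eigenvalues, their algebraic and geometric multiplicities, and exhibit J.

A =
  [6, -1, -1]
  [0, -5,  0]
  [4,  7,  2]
J_1(-5) ⊕ J_2(4)

The characteristic polynomial is
  det(x·I − A) = x^3 - 3*x^2 - 24*x + 80 = (x - 4)^2*(x + 5)

Eigenvalues and multiplicities (the geometric multiplicity of λ is n − rank(A − λI), which equals the number of Jordan blocks for λ):
  λ = -5: algebraic multiplicity = 1, geometric multiplicity = 1
  λ = 4: algebraic multiplicity = 2, geometric multiplicity = 1

Determining the block sizes for each eigenvalue:
  λ = -5: one block (gm = 1), so the single block has size am = 1 → block sizes [1]
  λ = 4: one block (gm = 1), so the single block has size am = 2 → block sizes [2]

Assembling the blocks gives a Jordan form
J =
  [-5, 0, 0]
  [ 0, 4, 1]
  [ 0, 0, 4]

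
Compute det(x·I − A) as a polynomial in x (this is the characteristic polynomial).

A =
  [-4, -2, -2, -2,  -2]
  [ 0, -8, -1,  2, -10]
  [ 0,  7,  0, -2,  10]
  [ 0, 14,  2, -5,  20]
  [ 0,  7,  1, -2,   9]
x^5 + 8*x^4 + 22*x^3 + 28*x^2 + 17*x + 4

Expanding det(x·I − A) (e.g. by cofactor expansion or by noting that A is similar to its Jordan form J, which has the same characteristic polynomial as A) gives
  χ_A(x) = x^5 + 8*x^4 + 22*x^3 + 28*x^2 + 17*x + 4
which factors as (x + 1)^4*(x + 4). The eigenvalues (with algebraic multiplicities) are λ = -4 with multiplicity 1, λ = -1 with multiplicity 4.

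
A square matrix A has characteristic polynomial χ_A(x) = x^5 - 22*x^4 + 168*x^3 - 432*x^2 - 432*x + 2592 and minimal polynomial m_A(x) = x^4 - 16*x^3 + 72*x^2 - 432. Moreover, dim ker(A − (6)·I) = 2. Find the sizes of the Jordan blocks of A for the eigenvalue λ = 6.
Block sizes for λ = 6: [3, 1]

Step 1 — from the characteristic polynomial, algebraic multiplicity of λ = 6 is 4. From dim ker(A − (6)·I) = 2, there are exactly 2 Jordan blocks for λ = 6.
Step 2 — from the minimal polynomial, the factor (x − 6)^3 tells us the largest block for λ = 6 has size 3.
Step 3 — with total size 4, 2 blocks, and largest block 3, the block sizes (in nonincreasing order) are [3, 1].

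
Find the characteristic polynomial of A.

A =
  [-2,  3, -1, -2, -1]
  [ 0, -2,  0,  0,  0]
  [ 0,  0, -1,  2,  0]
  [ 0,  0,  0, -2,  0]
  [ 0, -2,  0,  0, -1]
x^5 + 8*x^4 + 25*x^3 + 38*x^2 + 28*x + 8

Expanding det(x·I − A) (e.g. by cofactor expansion or by noting that A is similar to its Jordan form J, which has the same characteristic polynomial as A) gives
  χ_A(x) = x^5 + 8*x^4 + 25*x^3 + 38*x^2 + 28*x + 8
which factors as (x + 1)^2*(x + 2)^3. The eigenvalues (with algebraic multiplicities) are λ = -2 with multiplicity 3, λ = -1 with multiplicity 2.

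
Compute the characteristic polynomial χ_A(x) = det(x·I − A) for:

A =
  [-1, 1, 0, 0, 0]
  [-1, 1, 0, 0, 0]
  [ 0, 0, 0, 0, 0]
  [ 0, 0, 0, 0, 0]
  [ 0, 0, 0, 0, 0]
x^5

Expanding det(x·I − A) (e.g. by cofactor expansion or by noting that A is similar to its Jordan form J, which has the same characteristic polynomial as A) gives
  χ_A(x) = x^5
which factors as x^5. The eigenvalues (with algebraic multiplicities) are λ = 0 with multiplicity 5.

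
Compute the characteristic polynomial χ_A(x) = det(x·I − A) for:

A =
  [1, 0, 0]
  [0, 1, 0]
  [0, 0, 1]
x^3 - 3*x^2 + 3*x - 1

Expanding det(x·I − A) (e.g. by cofactor expansion or by noting that A is similar to its Jordan form J, which has the same characteristic polynomial as A) gives
  χ_A(x) = x^3 - 3*x^2 + 3*x - 1
which factors as (x - 1)^3. The eigenvalues (with algebraic multiplicities) are λ = 1 with multiplicity 3.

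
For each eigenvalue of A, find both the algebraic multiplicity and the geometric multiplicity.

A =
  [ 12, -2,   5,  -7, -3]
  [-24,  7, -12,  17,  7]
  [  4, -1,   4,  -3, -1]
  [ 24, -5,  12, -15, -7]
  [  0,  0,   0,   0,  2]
λ = 2: alg = 5, geom = 3

Step 1 — factor the characteristic polynomial to read off the algebraic multiplicities:
  χ_A(x) = (x - 2)^5

Step 2 — compute geometric multiplicities via the rank-nullity identity g(λ) = n − rank(A − λI):
  rank(A − (2)·I) = 2, so dim ker(A − (2)·I) = n − 2 = 3

Summary:
  λ = 2: algebraic multiplicity = 5, geometric multiplicity = 3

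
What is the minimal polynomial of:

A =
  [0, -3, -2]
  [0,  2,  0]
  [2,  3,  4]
x^2 - 4*x + 4

The characteristic polynomial is χ_A(x) = (x - 2)^3, so the eigenvalues are known. The minimal polynomial is
  m_A(x) = Π_λ (x − λ)^{k_λ}
where k_λ is the size of the *largest* Jordan block for λ (equivalently, the smallest k with (A − λI)^k v = 0 for every generalised eigenvector v of λ).

  λ = 2: largest Jordan block has size 2, contributing (x − 2)^2

So m_A(x) = (x - 2)^2 = x^2 - 4*x + 4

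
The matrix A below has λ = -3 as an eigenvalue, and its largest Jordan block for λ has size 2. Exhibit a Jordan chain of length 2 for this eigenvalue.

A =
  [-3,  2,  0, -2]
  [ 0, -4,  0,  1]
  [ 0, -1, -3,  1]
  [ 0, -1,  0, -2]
A Jordan chain for λ = -3 of length 2:
v_1 = (2, -1, -1, -1)ᵀ
v_2 = (0, 1, 0, 0)ᵀ

Let N = A − (-3)·I. We want v_2 with N^2 v_2 = 0 but N^1 v_2 ≠ 0; then v_{j-1} := N · v_j for j = 2, …, 2.

Pick v_2 = (0, 1, 0, 0)ᵀ.
Then v_1 = N · v_2 = (2, -1, -1, -1)ᵀ.

Sanity check: (A − (-3)·I) v_1 = (0, 0, 0, 0)ᵀ = 0. ✓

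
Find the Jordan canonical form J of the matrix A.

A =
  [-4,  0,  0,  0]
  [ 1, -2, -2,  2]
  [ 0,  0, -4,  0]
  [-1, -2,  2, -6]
J_2(-4) ⊕ J_1(-4) ⊕ J_1(-4)

The characteristic polynomial is
  det(x·I − A) = x^4 + 16*x^3 + 96*x^2 + 256*x + 256 = (x + 4)^4

Eigenvalues and multiplicities (the geometric multiplicity of λ is n − rank(A − λI), which equals the number of Jordan blocks for λ):
  λ = -4: algebraic multiplicity = 4, geometric multiplicity = 3

Determining the block sizes for each eigenvalue:
  λ = -4: 3 blocks summing to 4 forces exactly one block of size 2 and the rest size 1 → block sizes [2, 1, 1]

Assembling the blocks gives a Jordan form
J =
  [-4,  1,  0,  0]
  [ 0, -4,  0,  0]
  [ 0,  0, -4,  0]
  [ 0,  0,  0, -4]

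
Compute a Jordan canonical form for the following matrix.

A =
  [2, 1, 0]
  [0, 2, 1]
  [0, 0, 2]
J_3(2)

The characteristic polynomial is
  det(x·I − A) = x^3 - 6*x^2 + 12*x - 8 = (x - 2)^3

Eigenvalues and multiplicities (the geometric multiplicity of λ is n − rank(A − λI), which equals the number of Jordan blocks for λ):
  λ = 2: algebraic multiplicity = 3, geometric multiplicity = 1

Determining the block sizes for each eigenvalue:
  λ = 2: one block (gm = 1), so the single block has size am = 3 → block sizes [3]

Assembling the blocks gives a Jordan form
J =
  [2, 1, 0]
  [0, 2, 1]
  [0, 0, 2]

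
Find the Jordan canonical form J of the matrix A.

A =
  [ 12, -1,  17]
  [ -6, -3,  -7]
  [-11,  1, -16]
J_2(-4) ⊕ J_1(1)

The characteristic polynomial is
  det(x·I − A) = x^3 + 7*x^2 + 8*x - 16 = (x - 1)*(x + 4)^2

Eigenvalues and multiplicities (the geometric multiplicity of λ is n − rank(A − λI), which equals the number of Jordan blocks for λ):
  λ = -4: algebraic multiplicity = 2, geometric multiplicity = 1
  λ = 1: algebraic multiplicity = 1, geometric multiplicity = 1

Determining the block sizes for each eigenvalue:
  λ = -4: one block (gm = 1), so the single block has size am = 2 → block sizes [2]
  λ = 1: one block (gm = 1), so the single block has size am = 1 → block sizes [1]

Assembling the blocks gives a Jordan form
J =
  [-4,  1, 0]
  [ 0, -4, 0]
  [ 0,  0, 1]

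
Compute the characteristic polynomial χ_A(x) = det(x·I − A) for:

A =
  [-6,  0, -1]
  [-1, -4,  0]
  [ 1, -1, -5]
x^3 + 15*x^2 + 75*x + 125

Expanding det(x·I − A) (e.g. by cofactor expansion or by noting that A is similar to its Jordan form J, which has the same characteristic polynomial as A) gives
  χ_A(x) = x^3 + 15*x^2 + 75*x + 125
which factors as (x + 5)^3. The eigenvalues (with algebraic multiplicities) are λ = -5 with multiplicity 3.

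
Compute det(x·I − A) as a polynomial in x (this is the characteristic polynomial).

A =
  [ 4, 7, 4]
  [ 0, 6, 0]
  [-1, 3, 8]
x^3 - 18*x^2 + 108*x - 216

Expanding det(x·I − A) (e.g. by cofactor expansion or by noting that A is similar to its Jordan form J, which has the same characteristic polynomial as A) gives
  χ_A(x) = x^3 - 18*x^2 + 108*x - 216
which factors as (x - 6)^3. The eigenvalues (with algebraic multiplicities) are λ = 6 with multiplicity 3.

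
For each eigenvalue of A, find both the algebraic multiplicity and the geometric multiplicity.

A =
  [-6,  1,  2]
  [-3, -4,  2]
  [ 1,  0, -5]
λ = -5: alg = 3, geom = 1

Step 1 — factor the characteristic polynomial to read off the algebraic multiplicities:
  χ_A(x) = (x + 5)^3

Step 2 — compute geometric multiplicities via the rank-nullity identity g(λ) = n − rank(A − λI):
  rank(A − (-5)·I) = 2, so dim ker(A − (-5)·I) = n − 2 = 1

Summary:
  λ = -5: algebraic multiplicity = 3, geometric multiplicity = 1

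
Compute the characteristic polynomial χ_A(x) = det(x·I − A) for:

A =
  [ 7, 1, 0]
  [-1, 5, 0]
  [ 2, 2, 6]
x^3 - 18*x^2 + 108*x - 216

Expanding det(x·I − A) (e.g. by cofactor expansion or by noting that A is similar to its Jordan form J, which has the same characteristic polynomial as A) gives
  χ_A(x) = x^3 - 18*x^2 + 108*x - 216
which factors as (x - 6)^3. The eigenvalues (with algebraic multiplicities) are λ = 6 with multiplicity 3.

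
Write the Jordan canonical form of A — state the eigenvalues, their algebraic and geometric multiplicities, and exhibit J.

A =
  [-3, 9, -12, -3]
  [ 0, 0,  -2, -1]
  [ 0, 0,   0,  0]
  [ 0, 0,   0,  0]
J_1(-3) ⊕ J_2(0) ⊕ J_1(0)

The characteristic polynomial is
  det(x·I − A) = x^4 + 3*x^3 = x^3*(x + 3)

Eigenvalues and multiplicities (the geometric multiplicity of λ is n − rank(A − λI), which equals the number of Jordan blocks for λ):
  λ = -3: algebraic multiplicity = 1, geometric multiplicity = 1
  λ = 0: algebraic multiplicity = 3, geometric multiplicity = 2

Determining the block sizes for each eigenvalue:
  λ = -3: one block (gm = 1), so the single block has size am = 1 → block sizes [1]
  λ = 0: 2 blocks summing to 3 forces exactly one block of size 2 and the rest size 1 → block sizes [2, 1]

Assembling the blocks gives a Jordan form
J =
  [-3, 0, 0, 0]
  [ 0, 0, 1, 0]
  [ 0, 0, 0, 0]
  [ 0, 0, 0, 0]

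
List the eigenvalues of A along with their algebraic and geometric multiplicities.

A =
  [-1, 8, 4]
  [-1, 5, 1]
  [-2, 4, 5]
λ = 3: alg = 3, geom = 2

Step 1 — factor the characteristic polynomial to read off the algebraic multiplicities:
  χ_A(x) = (x - 3)^3

Step 2 — compute geometric multiplicities via the rank-nullity identity g(λ) = n − rank(A − λI):
  rank(A − (3)·I) = 1, so dim ker(A − (3)·I) = n − 1 = 2

Summary:
  λ = 3: algebraic multiplicity = 3, geometric multiplicity = 2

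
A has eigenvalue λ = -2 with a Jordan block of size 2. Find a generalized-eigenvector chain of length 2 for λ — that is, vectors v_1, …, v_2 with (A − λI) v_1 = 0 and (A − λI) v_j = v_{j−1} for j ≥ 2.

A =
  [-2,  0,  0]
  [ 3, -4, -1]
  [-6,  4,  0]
A Jordan chain for λ = -2 of length 2:
v_1 = (0, 3, -6)ᵀ
v_2 = (1, 0, 0)ᵀ

Let N = A − (-2)·I. We want v_2 with N^2 v_2 = 0 but N^1 v_2 ≠ 0; then v_{j-1} := N · v_j for j = 2, …, 2.

Pick v_2 = (1, 0, 0)ᵀ.
Then v_1 = N · v_2 = (0, 3, -6)ᵀ.

Sanity check: (A − (-2)·I) v_1 = (0, 0, 0)ᵀ = 0. ✓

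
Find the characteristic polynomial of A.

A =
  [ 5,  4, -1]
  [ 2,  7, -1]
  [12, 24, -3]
x^3 - 9*x^2 + 27*x - 27

Expanding det(x·I − A) (e.g. by cofactor expansion or by noting that A is similar to its Jordan form J, which has the same characteristic polynomial as A) gives
  χ_A(x) = x^3 - 9*x^2 + 27*x - 27
which factors as (x - 3)^3. The eigenvalues (with algebraic multiplicities) are λ = 3 with multiplicity 3.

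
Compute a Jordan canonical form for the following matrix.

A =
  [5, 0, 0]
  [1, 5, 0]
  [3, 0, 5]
J_2(5) ⊕ J_1(5)

The characteristic polynomial is
  det(x·I − A) = x^3 - 15*x^2 + 75*x - 125 = (x - 5)^3

Eigenvalues and multiplicities (the geometric multiplicity of λ is n − rank(A − λI), which equals the number of Jordan blocks for λ):
  λ = 5: algebraic multiplicity = 3, geometric multiplicity = 2

Determining the block sizes for each eigenvalue:
  λ = 5: 2 blocks summing to 3 forces exactly one block of size 2 and the rest size 1 → block sizes [2, 1]

Assembling the blocks gives a Jordan form
J =
  [5, 1, 0]
  [0, 5, 0]
  [0, 0, 5]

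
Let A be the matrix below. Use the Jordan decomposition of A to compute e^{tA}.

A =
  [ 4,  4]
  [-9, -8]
e^{tA} =
  [6*t*exp(-2*t) + exp(-2*t), 4*t*exp(-2*t)]
  [-9*t*exp(-2*t), -6*t*exp(-2*t) + exp(-2*t)]

Strategy: write A = P · J · P⁻¹ where J is a Jordan canonical form, so e^{tA} = P · e^{tJ} · P⁻¹, and e^{tJ} can be computed block-by-block.

A has Jordan form
J =
  [-2,  1]
  [ 0, -2]
(up to reordering of blocks).

Per-block formulas:
  For a 2×2 Jordan block J_2(-2): exp(t · J_2(-2)) = e^(-2t)·(I + t·N), where N is the 2×2 nilpotent shift.

After assembling e^{tJ} and conjugating by P, we get:

e^{tA} =
  [6*t*exp(-2*t) + exp(-2*t), 4*t*exp(-2*t)]
  [-9*t*exp(-2*t), -6*t*exp(-2*t) + exp(-2*t)]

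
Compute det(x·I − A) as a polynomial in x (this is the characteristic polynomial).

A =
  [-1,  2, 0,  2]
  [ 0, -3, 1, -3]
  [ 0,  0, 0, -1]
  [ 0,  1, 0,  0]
x^4 + 4*x^3 + 6*x^2 + 4*x + 1

Expanding det(x·I − A) (e.g. by cofactor expansion or by noting that A is similar to its Jordan form J, which has the same characteristic polynomial as A) gives
  χ_A(x) = x^4 + 4*x^3 + 6*x^2 + 4*x + 1
which factors as (x + 1)^4. The eigenvalues (with algebraic multiplicities) are λ = -1 with multiplicity 4.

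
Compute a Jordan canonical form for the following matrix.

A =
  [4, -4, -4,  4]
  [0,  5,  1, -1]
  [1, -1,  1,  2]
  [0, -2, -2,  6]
J_3(4) ⊕ J_1(4)

The characteristic polynomial is
  det(x·I − A) = x^4 - 16*x^3 + 96*x^2 - 256*x + 256 = (x - 4)^4

Eigenvalues and multiplicities (the geometric multiplicity of λ is n − rank(A − λI), which equals the number of Jordan blocks for λ):
  λ = 4: algebraic multiplicity = 4, geometric multiplicity = 2

Determining the block sizes for each eigenvalue:
  λ = 4: with am = 4 and gm = 2, the partition is not yet determined (e.g. several partitions of 4 into 2 parts exist). Let N = A − (4)·I. Computing rank(N^1) = 2, rank(N^2) = 1, rank(N^3) = 0; the number of blocks of size ≥ j is rank(N^{j−1}) − rank(N^j), giving [2, 1, 1]. So we have 1 block(s) of size 3, 1 block(s) of size 1 → block sizes [3, 1]

Assembling the blocks gives a Jordan form
J =
  [4, 1, 0, 0]
  [0, 4, 1, 0]
  [0, 0, 4, 0]
  [0, 0, 0, 4]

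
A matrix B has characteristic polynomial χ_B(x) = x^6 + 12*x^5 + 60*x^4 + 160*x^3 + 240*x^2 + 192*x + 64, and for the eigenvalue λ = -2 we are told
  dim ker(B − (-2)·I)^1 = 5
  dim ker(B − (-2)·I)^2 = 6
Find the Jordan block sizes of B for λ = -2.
Block sizes for λ = -2: [2, 1, 1, 1, 1]

From the dimensions of kernels of powers, the number of Jordan blocks of size at least j is d_j − d_{j−1} where d_j = dim ker(N^j) (with d_0 = 0). Computing the differences gives [5, 1].
The number of blocks of size exactly k is (#blocks of size ≥ k) − (#blocks of size ≥ k + 1), so the partition is: 4 block(s) of size 1, 1 block(s) of size 2.
In nonincreasing order the block sizes are [2, 1, 1, 1, 1].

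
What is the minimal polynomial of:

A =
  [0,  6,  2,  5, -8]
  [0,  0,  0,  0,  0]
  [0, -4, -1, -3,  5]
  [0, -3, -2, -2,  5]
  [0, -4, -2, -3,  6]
x^3 - 2*x^2 + x

The characteristic polynomial is χ_A(x) = x^2*(x - 1)^3, so the eigenvalues are known. The minimal polynomial is
  m_A(x) = Π_λ (x − λ)^{k_λ}
where k_λ is the size of the *largest* Jordan block for λ (equivalently, the smallest k with (A − λI)^k v = 0 for every generalised eigenvector v of λ).

  λ = 0: largest Jordan block has size 1, contributing (x − 0)
  λ = 1: largest Jordan block has size 2, contributing (x − 1)^2

So m_A(x) = x*(x - 1)^2 = x^3 - 2*x^2 + x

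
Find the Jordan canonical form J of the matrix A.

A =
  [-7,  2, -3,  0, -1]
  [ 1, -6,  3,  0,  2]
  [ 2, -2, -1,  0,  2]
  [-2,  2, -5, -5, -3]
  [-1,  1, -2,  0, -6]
J_3(-5) ⊕ J_1(-5) ⊕ J_1(-5)

The characteristic polynomial is
  det(x·I − A) = x^5 + 25*x^4 + 250*x^3 + 1250*x^2 + 3125*x + 3125 = (x + 5)^5

Eigenvalues and multiplicities (the geometric multiplicity of λ is n − rank(A − λI), which equals the number of Jordan blocks for λ):
  λ = -5: algebraic multiplicity = 5, geometric multiplicity = 3

Determining the block sizes for each eigenvalue:
  λ = -5: with am = 5 and gm = 3, the partition is not yet determined (e.g. several partitions of 5 into 3 parts exist). Let N = A − (-5)·I. Computing rank(N^1) = 2, rank(N^2) = 1, rank(N^3) = 0; the number of blocks of size ≥ j is rank(N^{j−1}) − rank(N^j), giving [3, 1, 1]. So we have 1 block(s) of size 3, 2 block(s) of size 1 → block sizes [3, 1, 1]

Assembling the blocks gives a Jordan form
J =
  [-5,  1,  0,  0,  0]
  [ 0, -5,  1,  0,  0]
  [ 0,  0, -5,  0,  0]
  [ 0,  0,  0, -5,  0]
  [ 0,  0,  0,  0, -5]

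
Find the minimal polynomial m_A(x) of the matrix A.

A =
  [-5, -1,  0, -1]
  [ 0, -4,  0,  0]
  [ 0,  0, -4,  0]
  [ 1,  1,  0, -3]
x^2 + 8*x + 16

The characteristic polynomial is χ_A(x) = (x + 4)^4, so the eigenvalues are known. The minimal polynomial is
  m_A(x) = Π_λ (x − λ)^{k_λ}
where k_λ is the size of the *largest* Jordan block for λ (equivalently, the smallest k with (A − λI)^k v = 0 for every generalised eigenvector v of λ).

  λ = -4: largest Jordan block has size 2, contributing (x + 4)^2

So m_A(x) = (x + 4)^2 = x^2 + 8*x + 16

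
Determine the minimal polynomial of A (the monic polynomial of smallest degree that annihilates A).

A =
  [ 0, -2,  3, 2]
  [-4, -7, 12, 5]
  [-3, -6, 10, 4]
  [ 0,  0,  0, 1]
x^2 - 2*x + 1

The characteristic polynomial is χ_A(x) = (x - 1)^4, so the eigenvalues are known. The minimal polynomial is
  m_A(x) = Π_λ (x − λ)^{k_λ}
where k_λ is the size of the *largest* Jordan block for λ (equivalently, the smallest k with (A − λI)^k v = 0 for every generalised eigenvector v of λ).

  λ = 1: largest Jordan block has size 2, contributing (x − 1)^2

So m_A(x) = (x - 1)^2 = x^2 - 2*x + 1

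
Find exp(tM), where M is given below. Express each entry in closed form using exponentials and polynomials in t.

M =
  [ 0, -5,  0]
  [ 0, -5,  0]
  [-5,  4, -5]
e^{tM} =
  [1, -1 + exp(-5*t), 0]
  [0, exp(-5*t), 0]
  [-1 + exp(-5*t), -t*exp(-5*t) + 1 - exp(-5*t), exp(-5*t)]

Strategy: write M = P · J · P⁻¹ where J is a Jordan canonical form, so e^{tM} = P · e^{tJ} · P⁻¹, and e^{tJ} can be computed block-by-block.

M has Jordan form
J =
  [-5,  1, 0]
  [ 0, -5, 0]
  [ 0,  0, 0]
(up to reordering of blocks).

Per-block formulas:
  For a 2×2 Jordan block J_2(-5): exp(t · J_2(-5)) = e^(-5t)·(I + t·N), where N is the 2×2 nilpotent shift.
  For a 1×1 block at λ = 0: exp(t · [0]) = [e^(0t)].

After assembling e^{tJ} and conjugating by P, we get:

e^{tM} =
  [1, -1 + exp(-5*t), 0]
  [0, exp(-5*t), 0]
  [-1 + exp(-5*t), -t*exp(-5*t) + 1 - exp(-5*t), exp(-5*t)]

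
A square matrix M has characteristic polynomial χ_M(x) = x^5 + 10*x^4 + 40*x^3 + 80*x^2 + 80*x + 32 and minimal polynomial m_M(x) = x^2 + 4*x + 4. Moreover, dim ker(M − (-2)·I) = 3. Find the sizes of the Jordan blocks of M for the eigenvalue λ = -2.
Block sizes for λ = -2: [2, 2, 1]

Step 1 — from the characteristic polynomial, algebraic multiplicity of λ = -2 is 5. From dim ker(M − (-2)·I) = 3, there are exactly 3 Jordan blocks for λ = -2.
Step 2 — from the minimal polynomial, the factor (x + 2)^2 tells us the largest block for λ = -2 has size 2.
Step 3 — with total size 5, 3 blocks, and largest block 2, the block sizes (in nonincreasing order) are [2, 2, 1].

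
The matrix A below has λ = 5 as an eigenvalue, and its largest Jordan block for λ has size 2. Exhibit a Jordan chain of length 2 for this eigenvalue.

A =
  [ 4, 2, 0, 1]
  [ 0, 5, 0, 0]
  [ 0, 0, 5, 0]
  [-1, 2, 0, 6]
A Jordan chain for λ = 5 of length 2:
v_1 = (-1, 0, 0, -1)ᵀ
v_2 = (1, 0, 0, 0)ᵀ

Let N = A − (5)·I. We want v_2 with N^2 v_2 = 0 but N^1 v_2 ≠ 0; then v_{j-1} := N · v_j for j = 2, …, 2.

Pick v_2 = (1, 0, 0, 0)ᵀ.
Then v_1 = N · v_2 = (-1, 0, 0, -1)ᵀ.

Sanity check: (A − (5)·I) v_1 = (0, 0, 0, 0)ᵀ = 0. ✓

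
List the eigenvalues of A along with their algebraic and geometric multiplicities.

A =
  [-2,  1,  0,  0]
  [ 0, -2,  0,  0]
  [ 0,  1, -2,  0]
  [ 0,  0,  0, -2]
λ = -2: alg = 4, geom = 3

Step 1 — factor the characteristic polynomial to read off the algebraic multiplicities:
  χ_A(x) = (x + 2)^4

Step 2 — compute geometric multiplicities via the rank-nullity identity g(λ) = n − rank(A − λI):
  rank(A − (-2)·I) = 1, so dim ker(A − (-2)·I) = n − 1 = 3

Summary:
  λ = -2: algebraic multiplicity = 4, geometric multiplicity = 3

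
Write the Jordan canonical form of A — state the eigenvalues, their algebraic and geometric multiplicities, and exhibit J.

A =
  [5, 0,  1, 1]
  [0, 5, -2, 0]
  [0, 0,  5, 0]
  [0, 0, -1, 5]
J_3(5) ⊕ J_1(5)

The characteristic polynomial is
  det(x·I − A) = x^4 - 20*x^3 + 150*x^2 - 500*x + 625 = (x - 5)^4

Eigenvalues and multiplicities (the geometric multiplicity of λ is n − rank(A − λI), which equals the number of Jordan blocks for λ):
  λ = 5: algebraic multiplicity = 4, geometric multiplicity = 2

Determining the block sizes for each eigenvalue:
  λ = 5: with am = 4 and gm = 2, the partition is not yet determined (e.g. several partitions of 4 into 2 parts exist). Let N = A − (5)·I. Computing rank(N^1) = 2, rank(N^2) = 1, rank(N^3) = 0; the number of blocks of size ≥ j is rank(N^{j−1}) − rank(N^j), giving [2, 1, 1]. So we have 1 block(s) of size 3, 1 block(s) of size 1 → block sizes [3, 1]

Assembling the blocks gives a Jordan form
J =
  [5, 1, 0, 0]
  [0, 5, 1, 0]
  [0, 0, 5, 0]
  [0, 0, 0, 5]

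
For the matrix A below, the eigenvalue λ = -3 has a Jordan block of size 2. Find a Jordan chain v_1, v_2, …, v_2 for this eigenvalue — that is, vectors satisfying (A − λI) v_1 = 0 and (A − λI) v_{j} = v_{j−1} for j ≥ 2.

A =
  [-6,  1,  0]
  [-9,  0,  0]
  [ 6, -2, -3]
A Jordan chain for λ = -3 of length 2:
v_1 = (-3, -9, 6)ᵀ
v_2 = (1, 0, 0)ᵀ

Let N = A − (-3)·I. We want v_2 with N^2 v_2 = 0 but N^1 v_2 ≠ 0; then v_{j-1} := N · v_j for j = 2, …, 2.

Pick v_2 = (1, 0, 0)ᵀ.
Then v_1 = N · v_2 = (-3, -9, 6)ᵀ.

Sanity check: (A − (-3)·I) v_1 = (0, 0, 0)ᵀ = 0. ✓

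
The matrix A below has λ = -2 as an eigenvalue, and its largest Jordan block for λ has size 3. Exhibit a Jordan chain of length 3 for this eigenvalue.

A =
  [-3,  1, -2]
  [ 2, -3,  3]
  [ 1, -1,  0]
A Jordan chain for λ = -2 of length 3:
v_1 = (1, -1, -1)ᵀ
v_2 = (-1, 2, 1)ᵀ
v_3 = (1, 0, 0)ᵀ

Let N = A − (-2)·I. We want v_3 with N^3 v_3 = 0 but N^2 v_3 ≠ 0; then v_{j-1} := N · v_j for j = 3, …, 2.

Pick v_3 = (1, 0, 0)ᵀ.
Then v_2 = N · v_3 = (-1, 2, 1)ᵀ.
Then v_1 = N · v_2 = (1, -1, -1)ᵀ.

Sanity check: (A − (-2)·I) v_1 = (0, 0, 0)ᵀ = 0. ✓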